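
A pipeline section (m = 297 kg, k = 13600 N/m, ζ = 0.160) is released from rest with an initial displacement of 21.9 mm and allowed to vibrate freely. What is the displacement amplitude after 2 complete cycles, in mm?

2.86 mm

Logarithmic decrement δ = 2πζ/√(1 − ζ²) = 2π × 0.1600/√(1 − 0.0256) = 1.018.
After n cycles, x_n/x₀ = e^(−nδ), so x_2 = 21.9 × e^(−2 × 1.018) = 21.9 × 0.1304 = 2.857 mm.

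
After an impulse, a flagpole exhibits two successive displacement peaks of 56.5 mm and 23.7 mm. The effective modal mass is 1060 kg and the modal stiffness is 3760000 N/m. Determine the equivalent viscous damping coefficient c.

Logarithmic decrement δ = (1/n)·ln(x₀/x_n) = (1/1)·ln(56.5/23.7) = (1/1)·ln(2.384) = 0.8688.
ζ = δ/√(4π² + δ²) = 0.8688/√(39.48 + 0.755) = 0.8688/6.343 = 0.1370.
c = ζ · 2√(km) = 0.1370 × 2√(3760000 × 1060) = 0.1370 × 126300 = 17290 N·s/m.

17300 N·s/m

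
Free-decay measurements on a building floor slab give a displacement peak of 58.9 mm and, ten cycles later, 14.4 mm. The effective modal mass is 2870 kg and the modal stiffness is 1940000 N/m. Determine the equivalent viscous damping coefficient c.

Logarithmic decrement δ = (1/n)·ln(x₀/x_n) = (1/10)·ln(58.9/14.4) = (1/10)·ln(4.090) = 0.1409.
ζ = δ/√(4π² + δ²) = 0.1409/√(39.48 + 0.0198) = 0.1409/6.285 = 0.02241.
c = ζ · 2√(km) = 0.02241 × 2√(1940000 × 2870) = 0.02241 × 149200 = 3345 N·s/m.

3340 N·s/m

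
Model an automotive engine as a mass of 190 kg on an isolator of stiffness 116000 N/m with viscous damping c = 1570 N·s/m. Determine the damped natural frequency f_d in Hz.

3.88 Hz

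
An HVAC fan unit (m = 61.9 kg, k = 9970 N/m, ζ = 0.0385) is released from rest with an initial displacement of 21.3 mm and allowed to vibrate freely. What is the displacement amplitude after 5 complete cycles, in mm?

6.35 mm

Logarithmic decrement δ = 2πζ/√(1 − ζ²) = 2π × 0.03850/√(1 − 0.00148) = 0.2421.
After n cycles, x_n/x₀ = e^(−nδ), so x_5 = 21.3 × e^(−5 × 0.2421) = 21.3 × 0.2981 = 6.349 mm.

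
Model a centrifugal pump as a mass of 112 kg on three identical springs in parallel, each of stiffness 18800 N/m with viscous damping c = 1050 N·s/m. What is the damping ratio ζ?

Parallel springs add: k_eq = 3 × 18800 = 56400 N/m.
ω_n = √(k_eq/m) = √(56400/112) = 22.44 rad/s.
Critical damping c_c = 2√(k_eq·m) = 2√(56400 × 112) = 5027 N·s/m, so ζ = c/c_c = 1050/5027 = 0.2089.

0.209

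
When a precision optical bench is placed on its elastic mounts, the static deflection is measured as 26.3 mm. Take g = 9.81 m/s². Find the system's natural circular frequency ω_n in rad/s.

ω_n = √(g/δ_st) = √(9.81/0.0263) = √373.0 = 19.31 rad/s.

19.3 rad/s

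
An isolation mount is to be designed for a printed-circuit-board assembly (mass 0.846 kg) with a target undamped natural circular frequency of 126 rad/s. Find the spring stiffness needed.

13400 N/m

k = m·ω_n² = 0.846 × 126.0² = 0.846 × 15880 = 13430 N/m.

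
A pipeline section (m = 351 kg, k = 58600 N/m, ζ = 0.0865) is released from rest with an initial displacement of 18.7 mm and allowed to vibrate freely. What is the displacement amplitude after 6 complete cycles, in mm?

Logarithmic decrement δ = 2πζ/√(1 − ζ²) = 2π × 0.08650/√(1 − 0.00748) = 0.5455.
After n cycles, x_n/x₀ = e^(−nδ), so x_6 = 18.7 × e^(−6 × 0.5455) = 18.7 × 0.03788 = 0.7084 mm.

0.708 mm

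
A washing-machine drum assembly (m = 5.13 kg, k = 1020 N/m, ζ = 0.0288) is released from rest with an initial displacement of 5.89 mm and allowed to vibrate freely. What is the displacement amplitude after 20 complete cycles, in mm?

Logarithmic decrement δ = 2πζ/√(1 − ζ²) = 2π × 0.02880/√(1 − 0.000829) = 0.1810.
After n cycles, x_n/x₀ = e^(−nδ), so x_20 = 5.89 × e^(−20 × 0.1810) = 5.89 × 0.02677 = 0.1577 mm.

0.158 mm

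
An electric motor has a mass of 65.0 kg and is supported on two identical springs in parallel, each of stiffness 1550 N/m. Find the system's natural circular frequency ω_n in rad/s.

Parallel springs add: k_eq = 2 × 1550 = 3100 N/m.
ω_n = √(k_eq/m) = √(3100/65.0) = √47.69 = 6.906 rad/s.

6.91 rad/s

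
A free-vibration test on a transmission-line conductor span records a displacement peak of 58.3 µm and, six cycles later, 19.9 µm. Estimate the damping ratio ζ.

Logarithmic decrement δ = (1/n)·ln(x₀/x_n) = (1/6)·ln(58.3/19.9) = (1/6)·ln(2.930) = 0.1791.
ζ = δ/√(4π² + δ²) = 0.1791/√(39.48 + 0.0321) = 0.1791/6.286 = 0.02850.

0.0285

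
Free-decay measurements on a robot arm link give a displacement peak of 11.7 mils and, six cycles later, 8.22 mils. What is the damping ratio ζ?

0.00936

Logarithmic decrement δ = (1/n)·ln(x₀/x_n) = (1/6)·ln(11.7/8.22) = (1/6)·ln(1.423) = 0.05884.
ζ = δ/√(4π² + δ²) = 0.05884/√(39.48 + 0.00346) = 0.05884/6.283 = 0.009364.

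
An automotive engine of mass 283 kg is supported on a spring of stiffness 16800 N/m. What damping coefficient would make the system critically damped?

4360 N·s/m

c_c = 2√(k·m) = 2√(16800 × 283) = 2 × 2180 = 4361 N·s/m.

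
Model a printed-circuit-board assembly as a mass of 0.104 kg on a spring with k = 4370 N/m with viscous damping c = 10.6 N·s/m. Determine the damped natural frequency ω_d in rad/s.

199 rad/s

ω_n = √(k/m) = √(4370/0.104) = 205.0 rad/s.
Critical damping c_c = 2√(k·m) = 2√(4370 × 0.104) = 42.64 N·s/m, so ζ = c/c_c = 10.6/42.64 = 0.2486.
ω_d = ω_n√(1 − ζ²) = 205.0 × √(1 − 0.0618) = 198.6 rad/s.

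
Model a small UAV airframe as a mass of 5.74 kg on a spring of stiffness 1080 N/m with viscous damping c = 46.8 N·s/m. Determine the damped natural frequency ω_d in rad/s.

13.1 rad/s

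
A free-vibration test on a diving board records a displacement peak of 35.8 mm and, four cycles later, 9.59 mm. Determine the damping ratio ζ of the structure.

0.0523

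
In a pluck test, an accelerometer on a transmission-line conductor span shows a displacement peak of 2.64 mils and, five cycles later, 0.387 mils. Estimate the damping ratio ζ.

Logarithmic decrement δ = (1/n)·ln(x₀/x_n) = (1/5)·ln(2.64/0.387) = (1/5)·ln(6.822) = 0.3840.
ζ = δ/√(4π² + δ²) = 0.3840/√(39.48 + 0.147) = 0.3840/6.295 = 0.06101.

0.0610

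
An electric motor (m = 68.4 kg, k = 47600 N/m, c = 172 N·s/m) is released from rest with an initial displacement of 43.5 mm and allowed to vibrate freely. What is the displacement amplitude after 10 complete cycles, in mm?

ζ = c/(2√(km)) = 172/(2√(47600 × 68.4)) = 172/3609 = 0.04766.
Logarithmic decrement δ = 2πζ/√(1 − ζ²) = 2π × 0.04766/√(1 − 0.00227) = 0.2998.
After n cycles, x_n/x₀ = e^(−nδ), so x_10 = 43.5 × e^(−10 × 0.2998) = 43.5 × 0.04988 = 2.170 mm.

2.17 mm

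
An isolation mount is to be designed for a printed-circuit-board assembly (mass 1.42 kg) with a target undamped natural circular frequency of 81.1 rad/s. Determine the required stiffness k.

9340 N/m

k = m·ω_n² = 1.42 × 81.10² = 1.42 × 6577 = 9340 N/m.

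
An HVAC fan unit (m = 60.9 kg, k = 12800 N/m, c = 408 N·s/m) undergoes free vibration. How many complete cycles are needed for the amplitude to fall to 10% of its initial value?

ζ = c/(2√(km)) = 408/(2√(12800 × 60.9)) = 408/1766 = 0.2311.
Logarithmic decrement δ = 2πζ/√(1 − ζ²) = 2π × 0.2311/√(1 − 0.0534) = 1.492.
x_n/x₀ = e^(−nδ) ≤ 0.1; take ln: n ≥ ln(1/0.1)/δ = 2.303/1.492 = 1.543.
So 2 complete cycles are required.

2 cycles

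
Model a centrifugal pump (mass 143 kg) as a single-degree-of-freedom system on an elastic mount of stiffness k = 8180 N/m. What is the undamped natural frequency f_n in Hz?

ω_n = √(k/m) = √(8180/143) = √57.20 = 7.563 rad/s.
f_n = ω_n/(2π) = 7.563/6.283 = 1.204 Hz.

1.20 Hz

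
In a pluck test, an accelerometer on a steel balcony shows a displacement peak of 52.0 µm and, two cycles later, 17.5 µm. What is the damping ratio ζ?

Logarithmic decrement δ = (1/n)·ln(x₀/x_n) = (1/2)·ln(52.0/17.5) = (1/2)·ln(2.971) = 0.5445.
ζ = δ/√(4π² + δ²) = 0.5445/√(39.48 + 0.297) = 0.5445/6.307 = 0.08634.

0.0863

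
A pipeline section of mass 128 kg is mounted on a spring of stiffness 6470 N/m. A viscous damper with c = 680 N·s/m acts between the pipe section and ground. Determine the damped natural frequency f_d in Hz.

ω_n = √(k/m) = √(6470/128) = 7.110 rad/s.
Critical damping c_c = 2√(k·m) = 2√(6470 × 128) = 1820 N·s/m, so ζ = c/c_c = 680/1820 = 0.3736.
ω_d = ω_n√(1 − ζ²) = 7.110 × √(1 − 0.140) = 6.595 rad/s.
f_d = ω_d/(2π) = 1.050 Hz.

1.05 Hz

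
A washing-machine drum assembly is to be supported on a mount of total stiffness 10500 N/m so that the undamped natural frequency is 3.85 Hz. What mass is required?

ω_n = 2πf_n = 2π × 3.85 = 24.19 rad/s.
m = k/ω_n² = 10500/24.19² = 10500/585.2 = 17.94 kg.

17.9 kg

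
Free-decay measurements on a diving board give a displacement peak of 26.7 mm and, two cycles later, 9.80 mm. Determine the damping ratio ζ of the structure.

Logarithmic decrement δ = (1/n)·ln(x₀/x_n) = (1/2)·ln(26.7/9.80) = (1/2)·ln(2.724) = 0.5011.
ζ = δ/√(4π² + δ²) = 0.5011/√(39.48 + 0.251) = 0.5011/6.303 = 0.07951.

0.0795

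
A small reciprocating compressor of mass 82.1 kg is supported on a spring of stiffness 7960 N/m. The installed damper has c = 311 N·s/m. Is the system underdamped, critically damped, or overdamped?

underdamped

c_c = 2√(k·m) = 1617 N·s/m; ζ = c/c_c = 311/1617 = 0.192.
Since ζ < 1 the system is underdamped.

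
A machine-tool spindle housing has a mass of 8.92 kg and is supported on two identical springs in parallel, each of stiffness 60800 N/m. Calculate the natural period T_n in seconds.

0.0538 s

Parallel springs add: k_eq = 2 × 60800 = 121600 N/m.
ω_n = √(k_eq/m) = √(121600/8.92) = √13630 = 116.8 rad/s.
T_n = 2π/ω_n = 6.283/116.8 = 0.05381 s.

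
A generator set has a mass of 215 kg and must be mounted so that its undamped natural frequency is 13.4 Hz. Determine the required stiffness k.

ω_n = 2πf_n = 2π × 13.4 = 84.19 rad/s.
k = m·ω_n² = 215 × 84.19² = 215 × 7089 = 1524000 N/m.

1520000 N/m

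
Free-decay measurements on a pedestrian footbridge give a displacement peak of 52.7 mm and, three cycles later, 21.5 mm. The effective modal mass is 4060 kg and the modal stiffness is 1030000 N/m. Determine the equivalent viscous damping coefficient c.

Logarithmic decrement δ = (1/n)·ln(x₀/x_n) = (1/3)·ln(52.7/21.5) = (1/3)·ln(2.451) = 0.2989.
ζ = δ/√(4π² + δ²) = 0.2989/√(39.48 + 0.0893) = 0.2989/6.290 = 0.04751.
c = ζ · 2√(km) = 0.04751 × 2√(1030000 × 4060) = 0.04751 × 129300 = 6145 N·s/m.

6140 N·s/m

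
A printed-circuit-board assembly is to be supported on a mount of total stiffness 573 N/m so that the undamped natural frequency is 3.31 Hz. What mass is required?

1.32 kg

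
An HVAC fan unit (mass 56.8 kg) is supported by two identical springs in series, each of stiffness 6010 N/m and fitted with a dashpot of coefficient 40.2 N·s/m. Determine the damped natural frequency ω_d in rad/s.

Series springs: 1/k_eq = 2/6010, so k_eq = 6010/2 = 3005 N/m.
ω_n = √(k_eq/m) = √(3005/56.8) = 7.274 rad/s.
Critical damping c_c = 2√(k_eq·m) = 2√(3005 × 56.8) = 826.3 N·s/m, so ζ = c/c_c = 40.2/826.3 = 0.04865.
ω_d = ω_n√(1 − ζ²) = 7.274 × √(1 − 0.00237) = 7.265 rad/s.

7.26 rad/s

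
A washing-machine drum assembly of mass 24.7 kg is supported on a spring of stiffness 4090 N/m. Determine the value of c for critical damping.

c_c = 2√(k·m) = 2√(4090 × 24.7) = 2 × 317.8 = 635.7 N·s/m.

636 N·s/m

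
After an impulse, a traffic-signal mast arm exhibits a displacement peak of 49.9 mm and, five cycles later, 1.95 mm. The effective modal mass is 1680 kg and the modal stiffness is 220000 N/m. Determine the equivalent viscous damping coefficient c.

Logarithmic decrement δ = (1/n)·ln(x₀/x_n) = (1/5)·ln(49.9/1.95) = (1/5)·ln(25.59) = 0.6484.
ζ = δ/√(4π² + δ²) = 0.6484/√(39.48 + 0.420) = 0.6484/6.317 = 0.1027.
c = ζ · 2√(km) = 0.1027 × 2√(220000 × 1680) = 0.1027 × 38450 = 3947 N·s/m.

3950 N·s/m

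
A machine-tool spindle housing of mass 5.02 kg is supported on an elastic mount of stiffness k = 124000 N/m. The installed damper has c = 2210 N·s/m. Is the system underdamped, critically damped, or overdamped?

c_c = 2√(k·m) = 1578 N·s/m; ζ = c/c_c = 2210/1578 = 1.40.
Since ζ > 1 the system is overdamped.

overdamped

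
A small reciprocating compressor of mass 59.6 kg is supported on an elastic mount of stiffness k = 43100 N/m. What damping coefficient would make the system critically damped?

c_c = 2√(k·m) = 2√(43100 × 59.6) = 2 × 1603 = 3205 N·s/m.

3210 N·s/m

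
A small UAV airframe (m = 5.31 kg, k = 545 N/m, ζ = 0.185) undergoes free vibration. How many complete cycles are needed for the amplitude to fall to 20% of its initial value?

Logarithmic decrement δ = 2πζ/√(1 − ζ²) = 2π × 0.1850/√(1 − 0.0342) = 1.183.
x_n/x₀ = e^(−nδ) ≤ 0.2; take ln: n ≥ ln(1/0.2)/δ = 1.609/1.183 = 1.361.
So 2 complete cycles are required.

2 cycles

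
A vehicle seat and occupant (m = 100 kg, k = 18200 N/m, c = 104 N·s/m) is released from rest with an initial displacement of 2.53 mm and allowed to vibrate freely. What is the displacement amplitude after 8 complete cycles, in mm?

ζ = c/(2√(km)) = 104/(2√(18200 × 100)) = 104/2698 = 0.03854.
Logarithmic decrement δ = 2πζ/√(1 − ζ²) = 2π × 0.03854/√(1 − 0.00149) = 0.2424.
After n cycles, x_n/x₀ = e^(−nδ), so x_8 = 2.53 × e^(−8 × 0.2424) = 2.53 × 0.1439 = 0.3640 mm.

0.364 mm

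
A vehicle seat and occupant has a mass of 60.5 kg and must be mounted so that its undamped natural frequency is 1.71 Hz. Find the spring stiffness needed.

ω_n = 2πf_n = 2π × 1.71 = 10.74 rad/s.
k = m·ω_n² = 60.5 × 10.74² = 60.5 × 115.4 = 6984 N/m.

6980 N/m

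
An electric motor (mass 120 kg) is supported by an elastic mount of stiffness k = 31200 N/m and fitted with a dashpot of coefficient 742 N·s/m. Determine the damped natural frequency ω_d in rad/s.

15.8 rad/s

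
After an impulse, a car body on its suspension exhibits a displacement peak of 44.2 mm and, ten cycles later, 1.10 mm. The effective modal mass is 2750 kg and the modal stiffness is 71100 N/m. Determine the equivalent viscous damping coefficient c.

1640 N·s/m

Logarithmic decrement δ = (1/n)·ln(x₀/x_n) = (1/10)·ln(44.2/1.10) = (1/10)·ln(40.18) = 0.3693.
ζ = δ/√(4π² + δ²) = 0.3693/√(39.48 + 0.136) = 0.3693/6.294 = 0.05868.
c = ζ · 2√(km) = 0.05868 × 2√(71100 × 2750) = 0.05868 × 27970 = 1641 N·s/m.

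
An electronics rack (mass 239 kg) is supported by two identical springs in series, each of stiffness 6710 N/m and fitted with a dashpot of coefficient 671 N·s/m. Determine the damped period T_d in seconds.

Series springs: 1/k_eq = 2/6710, so k_eq = 6710/2 = 3355 N/m.
ω_n = √(k_eq/m) = √(3355/239) = 3.747 rad/s.
Critical damping c_c = 2√(k_eq·m) = 2√(3355 × 239) = 1791 N·s/m, so ζ = c/c_c = 671/1791 = 0.3747.
ω_d = ω_n√(1 − ζ²) = 3.747 × √(1 − 0.140) = 3.474 rad/s.
T_d = 2π/ω_d = 1.809 s.

1.81 s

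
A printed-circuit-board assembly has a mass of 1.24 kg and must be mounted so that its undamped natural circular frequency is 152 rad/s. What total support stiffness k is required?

28600 N/m

k = m·ω_n² = 1.24 × 152.0² = 1.24 × 23100 = 28650 N/m.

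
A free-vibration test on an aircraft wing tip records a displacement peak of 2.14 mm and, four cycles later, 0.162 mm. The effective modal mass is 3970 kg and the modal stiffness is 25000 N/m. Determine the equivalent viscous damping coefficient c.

2040 N·s/m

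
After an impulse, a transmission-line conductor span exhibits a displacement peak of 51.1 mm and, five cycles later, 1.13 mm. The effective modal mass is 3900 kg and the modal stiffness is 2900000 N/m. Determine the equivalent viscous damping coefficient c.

25600 N·s/m

Logarithmic decrement δ = (1/n)·ln(x₀/x_n) = (1/5)·ln(51.1/1.13) = (1/5)·ln(45.22) = 0.7623.
ζ = δ/√(4π² + δ²) = 0.7623/√(39.48 + 0.581) = 0.7623/6.329 = 0.1204.
c = ζ · 2√(km) = 0.1204 × 2√(2900000 × 3900) = 0.1204 × 212700 = 25620 N·s/m.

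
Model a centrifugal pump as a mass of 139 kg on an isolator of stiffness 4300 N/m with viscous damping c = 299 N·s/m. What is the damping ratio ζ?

ω_n = √(k/m) = √(4300/139) = 5.562 rad/s.
Critical damping c_c = 2√(k·m) = 2√(4300 × 139) = 1546 N·s/m, so ζ = c/c_c = 299/1546 = 0.1934.

0.193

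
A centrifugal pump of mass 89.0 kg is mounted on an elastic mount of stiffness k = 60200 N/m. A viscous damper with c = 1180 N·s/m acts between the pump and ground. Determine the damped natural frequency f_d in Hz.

4.00 Hz

ω_n = √(k/m) = √(60200/89.0) = 26.01 rad/s.
Critical damping c_c = 2√(k·m) = 2√(60200 × 89.0) = 4629 N·s/m, so ζ = c/c_c = 1180/4629 = 0.2549.
ω_d = ω_n√(1 − ζ²) = 26.01 × √(1 − 0.0650) = 25.15 rad/s.
f_d = ω_d/(2π) = 4.003 Hz.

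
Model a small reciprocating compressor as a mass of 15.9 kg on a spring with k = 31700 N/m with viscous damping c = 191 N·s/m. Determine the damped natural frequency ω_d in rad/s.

ω_n = √(k/m) = √(31700/15.9) = 44.65 rad/s.
Critical damping c_c = 2√(k·m) = 2√(31700 × 15.9) = 1420 N·s/m, so ζ = c/c_c = 191/1420 = 0.1345.
ω_d = ω_n√(1 − ζ²) = 44.65 × √(1 − 0.0181) = 44.25 rad/s.

44.2 rad/s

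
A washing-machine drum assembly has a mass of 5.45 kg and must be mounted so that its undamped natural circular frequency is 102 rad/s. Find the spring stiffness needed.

k = m·ω_n² = 5.45 × 102.0² = 5.45 × 10400 = 56700 N/m.

56700 N/m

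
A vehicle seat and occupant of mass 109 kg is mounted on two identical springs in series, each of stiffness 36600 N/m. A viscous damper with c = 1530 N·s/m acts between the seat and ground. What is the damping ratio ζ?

0.542

Series springs: 1/k_eq = 2/36600, so k_eq = 36600/2 = 18300 N/m.
ω_n = √(k_eq/m) = √(18300/109) = 12.96 rad/s.
Critical damping c_c = 2√(k_eq·m) = 2√(18300 × 109) = 2825 N·s/m, so ζ = c/c_c = 1530/2825 = 0.5417.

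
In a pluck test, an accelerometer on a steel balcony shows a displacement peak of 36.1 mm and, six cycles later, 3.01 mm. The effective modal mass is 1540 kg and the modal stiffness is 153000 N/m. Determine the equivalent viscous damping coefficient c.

Logarithmic decrement δ = (1/n)·ln(x₀/x_n) = (1/6)·ln(36.1/3.01) = (1/6)·ln(11.99) = 0.4141.
ζ = δ/√(4π² + δ²) = 0.4141/√(39.48 + 0.171) = 0.4141/6.297 = 0.06576.
c = ζ · 2√(km) = 0.06576 × 2√(153000 × 1540) = 0.06576 × 30700 = 2019 N·s/m.

2020 N·s/m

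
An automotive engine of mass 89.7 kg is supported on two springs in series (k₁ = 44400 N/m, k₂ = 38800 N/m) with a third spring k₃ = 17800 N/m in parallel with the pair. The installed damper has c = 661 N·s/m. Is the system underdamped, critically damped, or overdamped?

Series pair: k_s = k₁k₂/(k₁+k₂) = (44400)(38800)/(44400 + 38800) = 20710 N/m. In parallel with k₃: k_eq = 20710 + 17800 = 38510 N/m.
c_c = 2√(k_eq·m) = 3717 N·s/m; ζ = c/c_c = 661/3717 = 0.178.
Since ζ < 1 the system is underdamped.

underdamped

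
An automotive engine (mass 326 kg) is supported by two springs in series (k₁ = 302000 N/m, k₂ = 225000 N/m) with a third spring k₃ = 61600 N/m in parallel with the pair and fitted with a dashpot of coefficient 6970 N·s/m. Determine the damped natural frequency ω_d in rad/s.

Series pair: k_s = k₁k₂/(k₁+k₂) = (302000)(225000)/(302000 + 225000) = 128900 N/m. In parallel with k₃: k_eq = 128900 + 61600 = 190500 N/m.
ω_n = √(k_eq/m) = √(190500/326) = 24.18 rad/s.
Critical damping c_c = 2√(k_eq·m) = 2√(190500 × 326) = 15760 N·s/m, so ζ = c/c_c = 6970/15760 = 0.4422.
ω_d = ω_n√(1 − ζ²) = 24.18 × √(1 − 0.196) = 21.68 rad/s.

21.7 rad/s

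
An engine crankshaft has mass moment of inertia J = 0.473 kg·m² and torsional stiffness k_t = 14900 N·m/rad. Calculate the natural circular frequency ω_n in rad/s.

177 rad/s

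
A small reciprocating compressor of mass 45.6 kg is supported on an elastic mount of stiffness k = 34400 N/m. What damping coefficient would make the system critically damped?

c_c = 2√(k·m) = 2√(34400 × 45.6) = 2 × 1252 = 2505 N·s/m.

2500 N·s/m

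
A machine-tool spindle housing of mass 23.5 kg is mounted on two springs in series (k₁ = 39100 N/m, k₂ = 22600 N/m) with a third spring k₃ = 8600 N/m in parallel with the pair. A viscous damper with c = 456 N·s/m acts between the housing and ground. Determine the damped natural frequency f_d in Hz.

Series pair: k_s = k₁k₂/(k₁+k₂) = (39100)(22600)/(39100 + 22600) = 14320 N/m. In parallel with k₃: k_eq = 14320 + 8600 = 22920 N/m.
ω_n = √(k_eq/m) = √(22920/23.5) = 31.23 rad/s.
Critical damping c_c = 2√(k_eq·m) = 2√(22920 × 23.5) = 1468 N·s/m, so ζ = c/c_c = 456/1468 = 0.3107.
ω_d = ω_n√(1 − ζ²) = 31.23 × √(1 − 0.0965) = 29.69 rad/s.
f_d = ω_d/(2π) = 4.725 Hz.

4.72 Hz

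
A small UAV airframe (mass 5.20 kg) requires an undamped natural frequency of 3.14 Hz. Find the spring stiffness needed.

ω_n = 2πf_n = 2π × 3.14 = 19.73 rad/s.
k = m·ω_n² = 5.20 × 19.73² = 5.20 × 389.2 = 2024 N/m.

2020 N/m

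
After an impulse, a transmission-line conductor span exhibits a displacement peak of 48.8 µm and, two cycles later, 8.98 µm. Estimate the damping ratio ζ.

0.133

Logarithmic decrement δ = (1/n)·ln(x₀/x_n) = (1/2)·ln(48.8/8.98) = (1/2)·ln(5.434) = 0.8464.
ζ = δ/√(4π² + δ²) = 0.8464/√(39.48 + 0.716) = 0.8464/6.340 = 0.1335.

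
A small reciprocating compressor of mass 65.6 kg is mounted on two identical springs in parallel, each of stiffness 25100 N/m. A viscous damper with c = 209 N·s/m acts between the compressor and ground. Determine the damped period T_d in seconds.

0.228 s

Parallel springs add: k_eq = 2 × 25100 = 50200 N/m.
ω_n = √(k_eq/m) = √(50200/65.6) = 27.66 rad/s.
Critical damping c_c = 2√(k_eq·m) = 2√(50200 × 65.6) = 3629 N·s/m, so ζ = c/c_c = 209/3629 = 0.05759.
ω_d = ω_n√(1 − ζ²) = 27.66 × √(1 − 0.00332) = 27.62 rad/s.
T_d = 2π/ω_d = 0.2275 s.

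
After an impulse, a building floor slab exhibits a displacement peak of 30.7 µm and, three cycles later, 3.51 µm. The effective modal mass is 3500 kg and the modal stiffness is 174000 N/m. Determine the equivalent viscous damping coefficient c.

5640 N·s/m

Logarithmic decrement δ = (1/n)·ln(x₀/x_n) = (1/3)·ln(30.7/3.51) = (1/3)·ln(8.746) = 0.7229.
ζ = δ/√(4π² + δ²) = 0.7229/√(39.48 + 0.523) = 0.7229/6.325 = 0.1143.
c = ζ · 2√(km) = 0.1143 × 2√(174000 × 3500) = 0.1143 × 49360 = 5641 N·s/m.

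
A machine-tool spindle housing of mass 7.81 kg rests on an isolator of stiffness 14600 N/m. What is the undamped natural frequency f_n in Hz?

ω_n = √(k/m) = √(14600/7.81) = √1869 = 43.24 rad/s.
f_n = ω_n/(2π) = 43.24/6.283 = 6.881 Hz.

6.88 Hz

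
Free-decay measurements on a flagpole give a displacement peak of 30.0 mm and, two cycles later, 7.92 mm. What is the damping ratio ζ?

0.105

Logarithmic decrement δ = (1/n)·ln(x₀/x_n) = (1/2)·ln(30.0/7.92) = (1/2)·ln(3.788) = 0.6659.
ζ = δ/√(4π² + δ²) = 0.6659/√(39.48 + 0.443) = 0.6659/6.318 = 0.1054.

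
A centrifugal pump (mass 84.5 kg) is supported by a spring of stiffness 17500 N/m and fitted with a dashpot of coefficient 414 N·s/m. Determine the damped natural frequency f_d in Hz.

2.26 Hz

ω_n = √(k/m) = √(17500/84.5) = 14.39 rad/s.
Critical damping c_c = 2√(k·m) = 2√(17500 × 84.5) = 2432 N·s/m, so ζ = c/c_c = 414/2432 = 0.1702.
ω_d = ω_n√(1 − ζ²) = 14.39 × √(1 − 0.0290) = 14.18 rad/s.
f_d = ω_d/(2π) = 2.257 Hz.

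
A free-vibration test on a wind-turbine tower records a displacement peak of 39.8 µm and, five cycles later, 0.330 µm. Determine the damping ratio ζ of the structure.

Logarithmic decrement δ = (1/n)·ln(x₀/x_n) = (1/5)·ln(39.8/0.330) = (1/5)·ln(120.6) = 0.9585.
ζ = δ/√(4π² + δ²) = 0.9585/√(39.48 + 0.919) = 0.9585/6.356 = 0.1508.

0.151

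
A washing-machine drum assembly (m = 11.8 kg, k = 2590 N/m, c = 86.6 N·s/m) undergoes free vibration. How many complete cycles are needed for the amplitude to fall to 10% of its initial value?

ζ = c/(2√(km)) = 86.6/(2√(2590 × 11.8)) = 86.6/349.6 = 0.2477.
Logarithmic decrement δ = 2πζ/√(1 − ζ²) = 2π × 0.2477/√(1 − 0.0613) = 1.606.
x_n/x₀ = e^(−nδ) ≤ 0.1; take ln: n ≥ ln(1/0.1)/δ = 2.303/1.606 = 1.433.
So 2 complete cycles are required.

2 cycles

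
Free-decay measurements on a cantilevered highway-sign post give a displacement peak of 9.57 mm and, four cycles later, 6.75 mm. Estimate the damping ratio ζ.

0.0139

Logarithmic decrement δ = (1/n)·ln(x₀/x_n) = (1/4)·ln(9.57/6.75) = (1/4)·ln(1.418) = 0.08727.
ζ = δ/√(4π² + δ²) = 0.08727/√(39.48 + 0.00762) = 0.08727/6.284 = 0.01389.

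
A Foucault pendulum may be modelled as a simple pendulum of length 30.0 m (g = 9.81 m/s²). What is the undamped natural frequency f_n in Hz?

For a simple pendulum ω_n = √(g/L) = √(9.81/30.0) = √0.3270 = 0.5718 rad/s.
f_n = ω_n/(2π) = 0.5718/6.283 = 0.09101 Hz.

0.0910 Hz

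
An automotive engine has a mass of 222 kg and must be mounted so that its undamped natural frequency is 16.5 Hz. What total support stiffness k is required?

ω_n = 2πf_n = 2π × 16.5 = 103.7 rad/s.
k = m·ω_n² = 222 × 103.7² = 222 × 10750 = 2386000 N/m.

2390000 N/m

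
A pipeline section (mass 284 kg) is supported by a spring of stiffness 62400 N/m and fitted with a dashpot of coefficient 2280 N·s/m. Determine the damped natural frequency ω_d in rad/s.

ω_n = √(k/m) = √(62400/284) = 14.82 rad/s.
Critical damping c_c = 2√(k·m) = 2√(62400 × 284) = 8419 N·s/m, so ζ = c/c_c = 2280/8419 = 0.2708.
ω_d = ω_n√(1 − ζ²) = 14.82 × √(1 − 0.0733) = 14.27 rad/s.

14.3 rad/s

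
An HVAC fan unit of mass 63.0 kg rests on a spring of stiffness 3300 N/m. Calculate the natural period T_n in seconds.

0.868 s

ω_n = √(k/m) = √(3300/63.0) = √52.38 = 7.237 rad/s.
T_n = 2π/ω_n = 6.283/7.237 = 0.8681 s.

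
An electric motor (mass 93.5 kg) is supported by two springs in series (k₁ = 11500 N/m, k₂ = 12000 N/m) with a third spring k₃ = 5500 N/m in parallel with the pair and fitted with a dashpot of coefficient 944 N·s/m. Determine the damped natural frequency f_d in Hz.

1.56 Hz

Series pair: k_s = k₁k₂/(k₁+k₂) = (11500)(12000)/(11500 + 12000) = 5872 N/m. In parallel with k₃: k_eq = 5872 + 5500 = 11370 N/m.
ω_n = √(k_eq/m) = √(11370/93.5) = 11.03 rad/s.
Critical damping c_c = 2√(k_eq·m) = 2√(11370 × 93.5) = 2062 N·s/m, so ζ = c/c_c = 944/2062 = 0.4577.
ω_d = ω_n√(1 − ζ²) = 11.03 × √(1 − 0.210) = 9.805 rad/s.
f_d = ω_d/(2π) = 1.561 Hz.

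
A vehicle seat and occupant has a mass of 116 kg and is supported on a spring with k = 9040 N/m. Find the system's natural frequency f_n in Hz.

ω_n = √(k/m) = √(9040/116) = √77.93 = 8.828 rad/s.
f_n = ω_n/(2π) = 8.828/6.283 = 1.405 Hz.

1.40 Hz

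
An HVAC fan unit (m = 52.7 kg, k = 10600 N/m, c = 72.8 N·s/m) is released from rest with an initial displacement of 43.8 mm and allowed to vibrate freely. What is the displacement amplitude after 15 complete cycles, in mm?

0.442 mm

ζ = c/(2√(km)) = 72.8/(2√(10600 × 52.7)) = 72.8/1495 = 0.04870.
Logarithmic decrement δ = 2πζ/√(1 − ζ²) = 2π × 0.04870/√(1 − 0.00237) = 0.3064.
After n cycles, x_n/x₀ = e^(−nδ), so x_15 = 43.8 × e^(−15 × 0.3064) = 43.8 × 0.01010 = 0.4423 mm.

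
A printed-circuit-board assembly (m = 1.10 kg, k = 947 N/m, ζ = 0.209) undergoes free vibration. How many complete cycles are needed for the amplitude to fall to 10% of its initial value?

Logarithmic decrement δ = 2πζ/√(1 − ζ²) = 2π × 0.2090/√(1 − 0.0437) = 1.343.
x_n/x₀ = e^(−nδ) ≤ 0.1; take ln: n ≥ ln(1/0.1)/δ = 2.303/1.343 = 1.715.
So 2 complete cycles are required.

2 cycles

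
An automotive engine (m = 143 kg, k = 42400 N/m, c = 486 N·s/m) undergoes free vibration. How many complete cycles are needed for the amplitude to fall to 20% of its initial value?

3 cycles

ζ = c/(2√(km)) = 486/(2√(42400 × 143)) = 486/4925 = 0.09869.
Logarithmic decrement δ = 2πζ/√(1 − ζ²) = 2π × 0.09869/√(1 − 0.00974) = 0.6231.
x_n/x₀ = e^(−nδ) ≤ 0.2; take ln: n ≥ ln(1/0.2)/δ = 1.609/0.6231 = 2.583.
So 3 complete cycles are required.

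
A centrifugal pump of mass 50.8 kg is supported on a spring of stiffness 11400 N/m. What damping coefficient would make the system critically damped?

1520 N·s/m

c_c = 2√(k·m) = 2√(11400 × 50.8) = 2 × 761.0 = 1522 N·s/m.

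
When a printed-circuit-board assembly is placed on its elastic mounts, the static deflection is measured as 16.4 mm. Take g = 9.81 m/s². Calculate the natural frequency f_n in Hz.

3.89 Hz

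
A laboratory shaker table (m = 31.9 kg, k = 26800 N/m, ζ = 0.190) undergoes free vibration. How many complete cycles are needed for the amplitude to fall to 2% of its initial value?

4 cycles

Logarithmic decrement δ = 2πζ/√(1 − ζ²) = 2π × 0.1900/√(1 − 0.0361) = 1.216.
x_n/x₀ = e^(−nδ) ≤ 0.02; take ln: n ≥ ln(1/0.02)/δ = 3.912/1.216 = 3.217.
So 4 complete cycles are required.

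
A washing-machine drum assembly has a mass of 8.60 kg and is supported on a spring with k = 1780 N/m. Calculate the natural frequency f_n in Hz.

2.29 Hz

ω_n = √(k/m) = √(1780/8.60) = √207.0 = 14.39 rad/s.
f_n = ω_n/(2π) = 14.39/6.283 = 2.290 Hz.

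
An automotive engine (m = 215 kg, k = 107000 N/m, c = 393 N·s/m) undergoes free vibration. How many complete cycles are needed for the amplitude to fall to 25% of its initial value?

6 cycles

ζ = c/(2√(km)) = 393/(2√(107000 × 215)) = 393/9593 = 0.04097.
Logarithmic decrement δ = 2πζ/√(1 − ζ²) = 2π × 0.04097/√(1 − 0.00168) = 0.2576.
x_n/x₀ = e^(−nδ) ≤ 0.25; take ln: n ≥ ln(1/0.25)/δ = 1.386/0.2576 = 5.381.
So 6 complete cycles are required.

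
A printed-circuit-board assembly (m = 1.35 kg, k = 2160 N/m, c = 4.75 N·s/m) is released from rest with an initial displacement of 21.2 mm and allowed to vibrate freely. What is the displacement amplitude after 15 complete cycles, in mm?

0.334 mm

ζ = c/(2√(km)) = 4.75/(2√(2160 × 1.35)) = 4.75/108.0 = 0.04398.
Logarithmic decrement δ = 2πζ/√(1 − ζ²) = 2π × 0.04398/√(1 − 0.00193) = 0.2766.
After n cycles, x_n/x₀ = e^(−nδ), so x_15 = 21.2 × e^(−15 × 0.2766) = 21.2 × 0.01578 = 0.3345 mm.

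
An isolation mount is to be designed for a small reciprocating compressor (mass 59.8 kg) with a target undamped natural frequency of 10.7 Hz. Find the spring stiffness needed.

270000 N/m

ω_n = 2πf_n = 2π × 10.7 = 67.23 rad/s.
k = m·ω_n² = 59.8 × 67.23² = 59.8 × 4520 = 270300 N/m.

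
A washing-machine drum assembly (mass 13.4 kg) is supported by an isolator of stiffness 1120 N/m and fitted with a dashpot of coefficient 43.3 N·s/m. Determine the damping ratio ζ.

ω_n = √(k/m) = √(1120/13.4) = 9.142 rad/s.
Critical damping c_c = 2√(k·m) = 2√(1120 × 13.4) = 245.0 N·s/m, so ζ = c/c_c = 43.3/245.0 = 0.1767.

0.177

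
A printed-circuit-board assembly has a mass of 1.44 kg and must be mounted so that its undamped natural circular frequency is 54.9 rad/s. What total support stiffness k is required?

4340 N/m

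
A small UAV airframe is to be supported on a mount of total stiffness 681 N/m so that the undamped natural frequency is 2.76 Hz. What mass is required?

ω_n = 2πf_n = 2π × 2.76 = 17.34 rad/s.
m = k/ω_n² = 681/17.34² = 681/300.7 = 2.264 kg.

2.26 kg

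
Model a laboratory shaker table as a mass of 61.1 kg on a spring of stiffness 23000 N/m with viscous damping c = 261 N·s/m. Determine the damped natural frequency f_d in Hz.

3.07 Hz

ω_n = √(k/m) = √(23000/61.1) = 19.40 rad/s.
Critical damping c_c = 2√(k·m) = 2√(23000 × 61.1) = 2371 N·s/m, so ζ = c/c_c = 261/2371 = 0.1101.
ω_d = ω_n√(1 − ζ²) = 19.40 × √(1 − 0.0121) = 19.28 rad/s.
f_d = ω_d/(2π) = 3.069 Hz.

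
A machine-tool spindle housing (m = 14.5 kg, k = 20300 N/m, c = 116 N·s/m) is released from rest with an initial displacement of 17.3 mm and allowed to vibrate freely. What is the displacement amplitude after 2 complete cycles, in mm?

ζ = c/(2√(km)) = 116/(2√(20300 × 14.5)) = 116/1085 = 0.1069.
Logarithmic decrement δ = 2πζ/√(1 − ζ²) = 2π × 0.1069/√(1 − 0.0114) = 0.6756.
After n cycles, x_n/x₀ = e^(−nδ), so x_2 = 17.3 × e^(−2 × 0.6756) = 17.3 × 0.2589 = 4.480 mm.

4.48 mm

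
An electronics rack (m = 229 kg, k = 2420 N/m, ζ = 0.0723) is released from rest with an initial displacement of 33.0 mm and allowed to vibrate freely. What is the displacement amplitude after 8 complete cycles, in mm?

0.863 mm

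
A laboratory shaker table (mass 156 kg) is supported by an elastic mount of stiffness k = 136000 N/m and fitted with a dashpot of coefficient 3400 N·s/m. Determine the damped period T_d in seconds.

0.229 s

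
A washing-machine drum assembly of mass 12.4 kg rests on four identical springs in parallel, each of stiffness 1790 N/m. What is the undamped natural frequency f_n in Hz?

3.82 Hz

Parallel springs add: k_eq = 4 × 1790 = 7160 N/m.
ω_n = √(k_eq/m) = √(7160/12.4) = √577.4 = 24.03 rad/s.
f_n = ω_n/(2π) = 24.03/6.283 = 3.824 Hz.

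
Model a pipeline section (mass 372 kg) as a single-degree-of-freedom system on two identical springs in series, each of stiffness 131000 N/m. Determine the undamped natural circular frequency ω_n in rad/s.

13.3 rad/s

Series springs: 1/k_eq = 2/131000, so k_eq = 131000/2 = 65500 N/m.
ω_n = √(k_eq/m) = √(65500/372) = √176.1 = 13.27 rad/s.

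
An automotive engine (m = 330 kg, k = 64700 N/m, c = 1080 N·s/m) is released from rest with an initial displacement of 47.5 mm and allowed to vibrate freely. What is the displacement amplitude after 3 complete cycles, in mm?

5.17 mm

ζ = c/(2√(km)) = 1080/(2√(64700 × 330)) = 1080/9241 = 0.1169.
Logarithmic decrement δ = 2πζ/√(1 − ζ²) = 2π × 0.1169/√(1 − 0.0137) = 0.7394.
After n cycles, x_n/x₀ = e^(−nδ), so x_3 = 47.5 × e^(−3 × 0.7394) = 47.5 × 0.1088 = 5.169 mm.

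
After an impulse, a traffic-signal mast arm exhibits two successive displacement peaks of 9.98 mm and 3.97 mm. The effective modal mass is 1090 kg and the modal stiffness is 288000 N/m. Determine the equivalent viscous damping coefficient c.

Logarithmic decrement δ = (1/n)·ln(x₀/x_n) = (1/1)·ln(9.98/3.97) = (1/1)·ln(2.514) = 0.9218.
ζ = δ/√(4π² + δ²) = 0.9218/√(39.48 + 0.850) = 0.9218/6.350 = 0.1452.
c = ζ · 2√(km) = 0.1452 × 2√(288000 × 1090) = 0.1452 × 35440 = 5144 N·s/m.

5140 N·s/m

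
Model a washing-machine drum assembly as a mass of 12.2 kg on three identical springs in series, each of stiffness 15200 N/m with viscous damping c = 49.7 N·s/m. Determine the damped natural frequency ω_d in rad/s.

Series springs: 1/k_eq = 3/15200, so k_eq = 15200/3 = 5067 N/m.
ω_n = √(k_eq/m) = √(5067/12.2) = 20.38 rad/s.
Critical damping c_c = 2√(k_eq·m) = 2√(5067 × 12.2) = 497.2 N·s/m, so ζ = c/c_c = 49.7/497.2 = 0.09995.
ω_d = ω_n√(1 − ζ²) = 20.38 × √(1 − 0.00999) = 20.28 rad/s.

20.3 rad/s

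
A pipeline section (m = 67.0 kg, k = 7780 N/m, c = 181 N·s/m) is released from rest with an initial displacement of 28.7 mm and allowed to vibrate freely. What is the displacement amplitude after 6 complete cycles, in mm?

0.245 mm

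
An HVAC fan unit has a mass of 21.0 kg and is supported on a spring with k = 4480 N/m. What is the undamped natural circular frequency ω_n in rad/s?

14.6 rad/s

ω_n = √(k/m) = √(4480/21.0) = √213.3 = 14.61 rad/s.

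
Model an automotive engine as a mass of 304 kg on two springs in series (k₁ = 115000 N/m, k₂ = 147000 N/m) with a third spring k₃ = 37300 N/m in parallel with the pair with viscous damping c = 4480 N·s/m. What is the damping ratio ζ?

Series pair: k_s = k₁k₂/(k₁+k₂) = (115000)(147000)/(115000 + 147000) = 64520 N/m. In parallel with k₃: k_eq = 64520 + 37300 = 101800 N/m.
ω_n = √(k_eq/m) = √(101800/304) = 18.30 rad/s.
Critical damping c_c = 2√(k_eq·m) = 2√(101800 × 304) = 11130 N·s/m, so ζ = c/c_c = 4480/11130 = 0.4026.

0.403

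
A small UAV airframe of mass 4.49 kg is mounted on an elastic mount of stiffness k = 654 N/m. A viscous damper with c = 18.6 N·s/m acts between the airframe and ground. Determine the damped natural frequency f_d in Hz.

1.89 Hz

ω_n = √(k/m) = √(654.0/4.49) = 12.07 rad/s.
Critical damping c_c = 2√(k·m) = 2√(654.0 × 4.49) = 108.4 N·s/m, so ζ = c/c_c = 18.6/108.4 = 0.1716.
ω_d = ω_n√(1 − ζ²) = 12.07 × √(1 − 0.0295) = 11.89 rad/s.
f_d = ω_d/(2π) = 1.892 Hz.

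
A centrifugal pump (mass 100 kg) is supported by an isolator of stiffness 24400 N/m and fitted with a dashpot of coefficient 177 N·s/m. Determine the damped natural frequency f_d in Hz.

2.48 Hz

ω_n = √(k/m) = √(24400/100) = 15.62 rad/s.
Critical damping c_c = 2√(k·m) = 2√(24400 × 100) = 3124 N·s/m, so ζ = c/c_c = 177/3124 = 0.05666.
ω_d = ω_n√(1 − ζ²) = 15.62 × √(1 − 0.00321) = 15.60 rad/s.
f_d = ω_d/(2π) = 2.482 Hz.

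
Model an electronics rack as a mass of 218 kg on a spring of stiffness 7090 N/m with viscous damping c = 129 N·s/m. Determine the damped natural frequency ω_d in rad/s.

5.70 rad/s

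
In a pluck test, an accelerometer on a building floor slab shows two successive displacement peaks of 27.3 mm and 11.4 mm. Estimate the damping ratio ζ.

0.138

Logarithmic decrement δ = (1/n)·ln(x₀/x_n) = (1/1)·ln(27.3/11.4) = (1/1)·ln(2.395) = 0.8733.
ζ = δ/√(4π² + δ²) = 0.8733/√(39.48 + 0.763) = 0.8733/6.344 = 0.1377.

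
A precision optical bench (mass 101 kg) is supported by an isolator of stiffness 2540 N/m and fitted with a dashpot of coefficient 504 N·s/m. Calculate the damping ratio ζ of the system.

ω_n = √(k/m) = √(2540/101) = 5.015 rad/s.
Critical damping c_c = 2√(k·m) = 2√(2540 × 101) = 1013 N·s/m, so ζ = c/c_c = 504/1013 = 0.4975.

0.498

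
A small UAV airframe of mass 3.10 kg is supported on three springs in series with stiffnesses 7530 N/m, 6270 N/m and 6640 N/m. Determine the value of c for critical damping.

Series springs: 1/k_eq = 1/7530 + 1/6270 + 1/6640 = 0.0004429, so k_eq = 2258 N/m.
c_c = 2√(k_eq·m) = 2√(2258 × 3.10) = 2 × 83.66 = 167.3 N·s/m.

167 N·s/m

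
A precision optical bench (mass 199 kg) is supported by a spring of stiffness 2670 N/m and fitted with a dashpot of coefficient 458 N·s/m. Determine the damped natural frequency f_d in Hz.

ω_n = √(k/m) = √(2670/199) = 3.663 rad/s.
Critical damping c_c = 2√(k·m) = 2√(2670 × 199) = 1458 N·s/m, so ζ = c/c_c = 458/1458 = 0.3142.
ω_d = ω_n√(1 − ζ²) = 3.663 × √(1 − 0.0987) = 3.477 rad/s.
f_d = ω_d/(2π) = 0.5535 Hz.

0.553 Hz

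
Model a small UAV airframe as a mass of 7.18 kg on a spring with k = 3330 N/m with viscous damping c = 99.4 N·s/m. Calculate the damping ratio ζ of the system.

ω_n = √(k/m) = √(3330/7.18) = 21.54 rad/s.
Critical damping c_c = 2√(k·m) = 2√(3330 × 7.18) = 309.3 N·s/m, so ζ = c/c_c = 99.4/309.3 = 0.3214.

0.321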